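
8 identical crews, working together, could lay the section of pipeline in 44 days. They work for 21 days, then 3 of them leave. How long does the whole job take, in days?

289/5 days

One crew does 1/352 of the job per day.
After 21 days with 8 crews, 21/44 is done (23/44 left).
With 5 crews the rate is 5/352, so the rest takes 23/44 ÷ 5/352 = 184/5 days.
Total = 21 + 184/5 = 289/5 days.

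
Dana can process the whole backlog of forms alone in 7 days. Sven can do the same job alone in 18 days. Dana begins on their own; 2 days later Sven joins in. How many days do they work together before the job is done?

18/5 days

In the first 2 days Dana alone does 2/7 of the job, leaving 5/7.
Once everyone is working, combined rate: 1/7 + 1/18 = (18 + 7)/126 = 25/126 per day.
Remaining 5/7 at 25/126 per day takes 18/5 days.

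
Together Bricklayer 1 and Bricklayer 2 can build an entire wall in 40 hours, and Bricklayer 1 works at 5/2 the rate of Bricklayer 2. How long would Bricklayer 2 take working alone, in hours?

Let Bricklayer 2's rate be r; then Bricklayer 1's rate is (5/2)r, so together (5/2 + 1)r = (7/2)r = 1/40.
Thus r = 1/140 per hour.
Bricklayer 2 alone: 140 hours; Bricklayer 1 alone: 56 hours.

140 hours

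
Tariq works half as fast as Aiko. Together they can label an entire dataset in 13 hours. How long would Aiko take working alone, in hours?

39/2 hours

Let Aiko's rate be r; then Tariq's rate is (1/2)r, so together (1/2 + 1)r = (3/2)r = 1/13.
Thus r = 2/39 per hour.
Aiko alone: 39/2 hours; Tariq alone: 39 hours.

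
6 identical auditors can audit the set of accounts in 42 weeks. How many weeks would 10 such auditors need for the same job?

126/5 weeks

Total work is 6·42 = 252 auditor-weeks.
With 10 auditors: 252/10 = 126/5 weeks.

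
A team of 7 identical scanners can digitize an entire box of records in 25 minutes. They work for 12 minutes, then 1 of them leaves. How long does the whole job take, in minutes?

163/6 minutes

One scanner does 1/175 of the job per minute.
After 12 minutes with 7 scanners, 12/25 is done (13/25 left).
With 6 scanners the rate is 6/175, so the rest takes 13/25 ÷ 6/175 = 91/6 minutes.
Total = 12 + 91/6 = 163/6 minutes.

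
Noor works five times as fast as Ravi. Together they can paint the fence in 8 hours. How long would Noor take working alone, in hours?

Let Ravi's rate be r; then Noor's rate is 5r, so together (5 + 1)r = 6r = 1/8.
Thus r = 1/48 per hour.
Ravi alone: 48 hours; Noor alone: 48/5 hours.

48/5 hours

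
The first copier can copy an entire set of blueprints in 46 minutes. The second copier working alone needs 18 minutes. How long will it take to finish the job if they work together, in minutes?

207/16 minutes

With two workers the combined time is the product over the sum: 46·18/(46+18) = 828/64 = 207/16 minutes.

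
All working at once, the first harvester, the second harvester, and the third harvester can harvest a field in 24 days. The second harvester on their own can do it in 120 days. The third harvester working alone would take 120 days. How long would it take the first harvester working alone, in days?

40 days

Combined rate is 1/24 per day.
Known contribution: 1/120 + 1/120 = (1 + 1)/120 = 2/120 = 1/60 per day.
So the first harvester's rate is 1/24 − 1/60 = 1/40, meaning 40 days alone.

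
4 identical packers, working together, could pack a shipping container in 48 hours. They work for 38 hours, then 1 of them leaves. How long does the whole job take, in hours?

154/3 hours

One packer does 1/192 of the job per hour.
After 38 hours with 4 packers, 19/24 is done (5/24 left).
With 3 packers the rate is 3/192 = 1/64, so the rest takes 5/24 ÷ 1/64 = 40/3 hours.
Total = 38 + 40/3 = 154/3 hours.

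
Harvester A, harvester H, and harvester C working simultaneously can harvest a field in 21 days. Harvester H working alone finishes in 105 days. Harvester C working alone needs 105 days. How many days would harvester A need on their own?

35 days

Combined rate is 1/21 per day.
Known contribution: 1/105 + 1/105 = (1 + 1)/105 = 2/105 per day.
So harvester A's rate is 1/21 − 2/105 = 1/35, meaning 35 days alone.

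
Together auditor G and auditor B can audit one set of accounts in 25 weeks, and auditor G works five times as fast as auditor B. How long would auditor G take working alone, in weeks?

30 weeks

Let auditor B's rate be r; then auditor G's rate is 5r, so together (5 + 1)r = 6r = 1/25.
Thus r = 1/150 per week.
Auditor B alone: 150 weeks; auditor G alone: 30 weeks.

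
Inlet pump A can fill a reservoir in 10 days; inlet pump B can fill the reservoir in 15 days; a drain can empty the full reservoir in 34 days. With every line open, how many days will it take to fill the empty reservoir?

51/7 days

Net rate = 1/10 + 1/15 − 1/34 = (51 + 34 − 15)/510 = 70/510 = 7/51 per day.
Filling time = 1 ÷ (7/51) = 51/7 days.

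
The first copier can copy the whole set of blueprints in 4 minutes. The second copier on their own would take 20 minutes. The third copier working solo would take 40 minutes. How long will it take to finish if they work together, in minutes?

40/13 minutes

Combined rate: 1/4 + 1/20 + 1/40 = (10 + 2 + 1)/40 = 13/40 per minute.
Time = 1 ÷ (13/40) = 40/13 minutes.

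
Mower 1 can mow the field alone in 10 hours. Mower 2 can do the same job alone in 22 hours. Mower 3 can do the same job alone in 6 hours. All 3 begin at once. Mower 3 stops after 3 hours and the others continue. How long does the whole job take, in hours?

In the first 3 hours the combined rate is 103/330, so 103/110 of the job is done, leaving 7/110.
After mower 3 leaves the rate is 8/55 per hour; the remaining 7/110 takes 7/16 hours.
Total = 3 + 7/16 = 55/16 hours.

55/16 hours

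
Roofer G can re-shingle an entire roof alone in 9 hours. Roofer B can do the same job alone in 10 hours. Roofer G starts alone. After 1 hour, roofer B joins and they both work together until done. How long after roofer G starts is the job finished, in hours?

99/19 hours

In the first 1 hour roofer G alone does 1/9 of the job, leaving 8/9.
Once everyone is working, combined rate: 1/9 + 1/10 = (10 + 9)/90 = 19/90 per hour.
Remaining 8/9 at 19/90 per hour takes 80/19 hours.
Total from the start = 1 + 80/19 = 99/19 hours.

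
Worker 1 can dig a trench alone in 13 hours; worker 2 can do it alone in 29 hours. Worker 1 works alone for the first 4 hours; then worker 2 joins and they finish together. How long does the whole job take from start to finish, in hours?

In 4 hours worker 1 does 4/13 of the job, leaving 9/13.
Worker 1 and worker 2 together work at 42/377 per hour, so finishing takes 9/13 ÷ 42/377 = 87/14 hours.
Total time = 4 + 87/14 = 143/14 hours.

143/14 hours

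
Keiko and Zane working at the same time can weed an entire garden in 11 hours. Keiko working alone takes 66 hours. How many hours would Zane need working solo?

Combined rate is 1/11 per hour.
Known contribution: 1/66 per hour.
So Zane's rate is 1/11 − 1/66 = 5/66, meaning 66/5 hours alone.

66/5 hours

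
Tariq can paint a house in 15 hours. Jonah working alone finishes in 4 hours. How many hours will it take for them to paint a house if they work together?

60/19 hours

With two workers the combined time is the product over the sum: 15·4/(15+4) = 60/19 hours.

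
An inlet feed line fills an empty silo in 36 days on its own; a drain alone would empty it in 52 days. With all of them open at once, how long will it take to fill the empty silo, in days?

Net rate = 1/36 − 1/52 = (13 − 9)/468 = 4/468 = 1/117 per day.
Filling time = 1 ÷ (1/117) = 117 days.

117 days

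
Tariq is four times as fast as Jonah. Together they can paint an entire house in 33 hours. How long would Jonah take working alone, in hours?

Let Jonah's rate be r; then Tariq's rate is 4r, so together (4 + 1)r = 5r = 1/33.
Thus r = 1/165 per hour.
Jonah alone: 165 hours; Tariq alone: 165/4 hours.

165 hours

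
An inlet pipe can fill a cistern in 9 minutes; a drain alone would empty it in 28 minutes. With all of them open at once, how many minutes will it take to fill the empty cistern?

252/19 minutes

Net rate = 1/9 − 1/28 = (28 − 9)/252 = 19/252 per minute.
Filling time = 1 ÷ (19/252) = 252/19 minutes.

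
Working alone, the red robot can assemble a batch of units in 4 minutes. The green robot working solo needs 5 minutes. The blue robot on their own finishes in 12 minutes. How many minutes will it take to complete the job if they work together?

15/8 minutes

Combined rate: 1/4 + 1/5 + 1/12 = (15 + 12 + 5)/60 = 32/60 = 8/15 per minute.
Time = 1 ÷ (8/15) = 15/8 minutes.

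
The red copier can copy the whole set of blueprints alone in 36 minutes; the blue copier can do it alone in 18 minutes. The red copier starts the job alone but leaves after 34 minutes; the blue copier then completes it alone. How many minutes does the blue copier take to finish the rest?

1 minute

In 34 minutes the red copier does 34/36 = 17/18 of the job, leaving 1/18.
The blue copier works at 1/18 per minute, so finishing takes 1/18 ÷ 1/18 = 1 minute.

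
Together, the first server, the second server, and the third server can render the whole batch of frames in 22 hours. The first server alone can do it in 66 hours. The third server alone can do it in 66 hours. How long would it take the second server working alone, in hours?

66 hours

Combined rate is 1/22 per hour.
Known contribution: 1/66 + 1/66 = (1 + 1)/66 = 2/66 = 1/33 per hour.
So the second server's rate is 1/22 − 1/33 = 1/66, meaning 66 hours alone.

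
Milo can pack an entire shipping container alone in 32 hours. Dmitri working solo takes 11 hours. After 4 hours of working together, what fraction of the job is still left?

Combined rate: 1/32 + 1/11 = (11 + 32)/352 = 43/352 per hour.
In 4 hours they complete 4·43/352 = 43/88 of the job.
So 45/88 remains.

45/88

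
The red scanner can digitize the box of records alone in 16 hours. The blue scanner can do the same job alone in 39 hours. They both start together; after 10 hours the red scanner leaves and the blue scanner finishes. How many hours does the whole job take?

In the first 10 hours the combined rate is 55/624, so 275/312 of the job is done, leaving 37/312.
After the red scanner leaves the rate is 1/39 per hour; the remaining 37/312 takes 37/8 hours.
Total = 10 + 37/8 = 117/8 hours.

117/8 hours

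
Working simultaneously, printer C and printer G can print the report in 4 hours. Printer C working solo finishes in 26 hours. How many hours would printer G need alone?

52/11 hours

Combined rate is 1/4 per hour.
Known contribution: 1/26 per hour.
So printer G's rate is 1/4 − 1/26 = 11/52, meaning 52/11 hours alone.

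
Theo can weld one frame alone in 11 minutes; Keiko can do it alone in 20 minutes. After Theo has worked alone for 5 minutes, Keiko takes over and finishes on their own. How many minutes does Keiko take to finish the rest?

In 5 minutes Theo does 5/11 of the job, leaving 6/11.
Keiko works at 1/20 per minute, so finishing takes 6/11 ÷ 1/20 = 120/11 minutes.

120/11 minutes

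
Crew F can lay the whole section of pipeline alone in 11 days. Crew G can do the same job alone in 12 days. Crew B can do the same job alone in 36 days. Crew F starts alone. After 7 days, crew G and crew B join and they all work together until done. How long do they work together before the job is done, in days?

9/5 days

In the first 7 days crew F alone does 7/11 of the job, leaving 4/11.
Once everyone is working, combined rate: 1/11 + 1/12 + 1/36 = (36 + 33 + 11)/396 = 80/396 = 20/99 per day.
Remaining 4/11 at 20/99 per day takes 9/5 days.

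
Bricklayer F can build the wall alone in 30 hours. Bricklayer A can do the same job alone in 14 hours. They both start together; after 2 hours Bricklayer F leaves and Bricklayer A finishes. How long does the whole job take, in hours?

196/15 hours

In the first 2 hours the combined rate is 11/105, so 22/105 of the job is done, leaving 83/105.
After Bricklayer F leaves the rate is 1/14 per hour; the remaining 83/105 takes 166/15 hours.
Total = 2 + 166/15 = 196/15 hours.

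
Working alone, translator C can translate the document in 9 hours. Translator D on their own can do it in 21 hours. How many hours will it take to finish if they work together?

Combined rate: 1/9 + 1/21 = (7 + 3)/63 = 10/63 per hour.
Time = 1 ÷ (10/63) = 63/10 hours.

63/10 hours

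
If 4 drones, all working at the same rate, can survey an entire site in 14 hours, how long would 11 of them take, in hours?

56/11 hours

Total work is 4·14 = 56 drone-hours.
With 11 drones: 56/11 hours.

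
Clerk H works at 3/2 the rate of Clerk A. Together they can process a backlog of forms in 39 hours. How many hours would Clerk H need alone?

Let Clerk A's rate be r; then Clerk H's rate is (3/2)r, so together (3/2 + 1)r = (5/2)r = 1/39.
Thus r = 2/195 per hour.
Clerk A alone: 195/2 hours; Clerk H alone: 65 hours.

65 hours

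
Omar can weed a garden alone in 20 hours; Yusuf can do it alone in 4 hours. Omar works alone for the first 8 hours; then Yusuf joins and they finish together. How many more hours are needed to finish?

2 hours

In 8 hours Omar does 8/20 = 2/5 of the job, leaving 3/5.
Omar and Yusuf together work at 3/10 per hour, so finishing takes 3/5 ÷ 3/10 = 2 hours.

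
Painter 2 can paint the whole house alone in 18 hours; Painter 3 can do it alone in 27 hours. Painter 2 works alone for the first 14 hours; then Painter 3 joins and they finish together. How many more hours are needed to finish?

In 14 hours Painter 2 does 14/18 = 7/9 of the job, leaving 2/9.
Painter 2 and Painter 3 together work at 5/54 per hour, so finishing takes 2/9 ÷ 5/54 = 12/5 hours.

12/5 hours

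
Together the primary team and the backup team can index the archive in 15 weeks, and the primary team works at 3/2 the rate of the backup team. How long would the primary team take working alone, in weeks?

25 weeks

Let the backup team's rate be r; then the primary team's rate is (3/2)r, so together (3/2 + 1)r = (5/2)r = 1/15.
Thus r = 2/75 per week.
The backup team alone: 75/2 weeks; the primary team alone: 25 weeks.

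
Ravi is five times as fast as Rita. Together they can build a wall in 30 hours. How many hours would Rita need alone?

180 hours

Let Rita's rate be r; then Ravi's rate is 5r, so together (5 + 1)r = 6r = 1/30.
Thus r = 1/180 per hour.
Rita alone: 180 hours; Ravi alone: 36 hours.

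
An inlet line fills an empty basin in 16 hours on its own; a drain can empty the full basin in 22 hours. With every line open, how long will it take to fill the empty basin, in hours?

176/3 hours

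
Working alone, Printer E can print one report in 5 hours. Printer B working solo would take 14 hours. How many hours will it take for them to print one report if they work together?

Combined rate: 1/5 + 1/14 = (14 + 5)/70 = 19/70 per hour.
Time = 1 ÷ (19/70) = 70/19 hours.

70/19 hours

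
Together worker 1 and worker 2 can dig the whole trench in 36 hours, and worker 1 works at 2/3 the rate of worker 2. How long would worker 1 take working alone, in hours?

90 hours

Let worker 2's rate be r; then worker 1's rate is (2/3)r, so together (2/3 + 1)r = (5/3)r = 1/36.
Thus r = 1/60 per hour.
Worker 2 alone: 60 hours; worker 1 alone: 90 hours.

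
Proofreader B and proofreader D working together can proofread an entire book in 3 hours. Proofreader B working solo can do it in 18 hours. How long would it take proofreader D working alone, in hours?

Combined rate is 1/3 per hour.
Known contribution: 1/18 per hour.
So proofreader D's rate is 1/3 − 1/18 = 5/18, meaning 18/5 hours alone.

18/5 hours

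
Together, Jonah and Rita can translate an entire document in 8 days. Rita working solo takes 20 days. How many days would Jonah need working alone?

40/3 days

Combined rate is 1/8 per day.
Known contribution: 1/20 per day.
So Jonah's rate is 1/8 − 1/20 = 3/40, meaning 40/3 days alone.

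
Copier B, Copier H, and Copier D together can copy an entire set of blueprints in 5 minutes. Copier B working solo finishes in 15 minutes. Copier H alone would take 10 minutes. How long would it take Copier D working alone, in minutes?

Combined rate is 1/5 per minute.
Known contribution: 1/15 + 1/10 = (2 + 3)/30 = 5/30 = 1/6 per minute.
So Copier D's rate is 1/5 − 1/6 = 1/30, meaning 30 minutes alone.

30 minutes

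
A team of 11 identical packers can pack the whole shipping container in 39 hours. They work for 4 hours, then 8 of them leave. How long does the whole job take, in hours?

397/3 hours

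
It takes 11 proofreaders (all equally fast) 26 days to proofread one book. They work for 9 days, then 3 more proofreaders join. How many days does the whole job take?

One proofreader does 1/286 of the job per day.
After 9 days with 11 proofreaders, 9/26 is done (17/26 left).
With 14 proofreaders the rate is 14/286 = 7/143, so the rest takes 17/26 ÷ 7/143 = 187/14 days.
Total = 9 + 187/14 = 313/14 days.

313/14 days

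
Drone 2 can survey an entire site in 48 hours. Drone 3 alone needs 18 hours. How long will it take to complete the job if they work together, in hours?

144/11 hours

With two workers the combined time is the product over the sum: 48·18/(48+18) = 864/66 = 144/11 hours.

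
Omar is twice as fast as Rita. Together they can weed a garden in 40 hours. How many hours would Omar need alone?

60 hours

Let Rita's rate be r; then Omar's rate is 2r, so together (2 + 1)r = 3r = 1/40.
Thus r = 1/120 per hour.
Rita alone: 120 hours; Omar alone: 60 hours.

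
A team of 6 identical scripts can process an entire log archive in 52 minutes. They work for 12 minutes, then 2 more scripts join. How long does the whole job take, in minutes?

42 minutes

One script does 1/312 of the job per minute.
After 12 minutes with 6 scripts, 3/13 is done (10/13 left).
With 8 scripts the rate is 8/312 = 1/39, so the rest takes 10/13 ÷ 1/39 = 30 minutes.
Total = 12 + 30 = 42 minutes.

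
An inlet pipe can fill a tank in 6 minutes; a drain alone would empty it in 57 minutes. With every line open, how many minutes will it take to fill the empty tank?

114/17 minutes

Net rate = 1/6 − 1/57 = (19 − 2)/114 = 17/114 per minute.
Filling time = 1 ÷ (17/114) = 114/17 minutes.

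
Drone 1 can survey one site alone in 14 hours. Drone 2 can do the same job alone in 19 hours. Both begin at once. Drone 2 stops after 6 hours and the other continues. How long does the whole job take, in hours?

182/19 hours

In the first 6 hours the combined rate is 33/266, so 99/133 of the job is done, leaving 34/133.
After Drone 2 leaves the rate is 1/14 per hour; the remaining 34/133 takes 68/19 hours.
Total = 6 + 68/19 = 182/19 hours.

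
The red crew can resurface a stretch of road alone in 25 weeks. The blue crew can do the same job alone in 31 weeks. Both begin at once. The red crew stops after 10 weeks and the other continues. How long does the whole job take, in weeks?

93/5 weeks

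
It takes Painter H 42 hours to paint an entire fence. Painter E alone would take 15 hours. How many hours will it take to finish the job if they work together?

210/19 hours

With two workers the combined time is the product over the sum: 42·15/(42+15) = 630/57 = 210/19 hours.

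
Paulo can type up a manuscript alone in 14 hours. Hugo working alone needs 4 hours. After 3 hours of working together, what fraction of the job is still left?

1/28

Combined rate: 1/14 + 1/4 = (2 + 7)/28 = 9/28 per hour.
In 3 hours they complete 3·9/28 = 27/28 of the job.
So 1/28 remains.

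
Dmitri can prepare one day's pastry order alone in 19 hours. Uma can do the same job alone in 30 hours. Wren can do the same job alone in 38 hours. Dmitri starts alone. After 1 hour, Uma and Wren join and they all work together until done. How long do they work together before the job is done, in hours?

In the first 1 hour Dmitri alone does 1/19 of the job, leaving 18/19.
Once everyone is working, combined rate: 1/19 + 1/30 + 1/38 = (30 + 19 + 15)/570 = 64/570 = 32/285 per hour.
Remaining 18/19 at 32/285 per hour takes 135/16 hours.

135/16 hours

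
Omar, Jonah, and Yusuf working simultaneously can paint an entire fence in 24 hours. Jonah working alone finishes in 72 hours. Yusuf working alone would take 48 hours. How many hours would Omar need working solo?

144 hours

Combined rate is 1/24 per hour.
Known contribution: 1/72 + 1/48 = (2 + 3)/144 = 5/144 per hour.
So Omar's rate is 1/24 − 5/144 = 1/144, meaning 144 hours alone.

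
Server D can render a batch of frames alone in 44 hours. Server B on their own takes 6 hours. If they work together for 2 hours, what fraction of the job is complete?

25/66

Combined rate: 1/44 + 1/6 = (3 + 22)/132 = 25/132 per hour.
In 2 hours they complete 2·25/132 = 25/66 of the job.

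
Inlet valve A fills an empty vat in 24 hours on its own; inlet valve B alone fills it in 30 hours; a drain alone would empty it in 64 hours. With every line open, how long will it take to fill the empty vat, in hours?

320/19 hours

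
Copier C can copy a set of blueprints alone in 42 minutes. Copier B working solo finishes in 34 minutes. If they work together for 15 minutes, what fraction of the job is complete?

Combined rate: 1/42 + 1/34 = (17 + 21)/714 = 38/714 = 19/357 per minute.
In 15 minutes they complete 15·19/357 = 95/119 of the job.

95/119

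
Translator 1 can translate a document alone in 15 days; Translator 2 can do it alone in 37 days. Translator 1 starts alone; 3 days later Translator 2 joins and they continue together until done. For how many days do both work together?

111/13 days

In 3 days Translator 1 does 3/15 = 1/5 of the job, leaving 4/5.
Translator 1 and Translator 2 together work at 52/555 per day, so finishing takes 4/5 ÷ 52/555 = 111/13 days.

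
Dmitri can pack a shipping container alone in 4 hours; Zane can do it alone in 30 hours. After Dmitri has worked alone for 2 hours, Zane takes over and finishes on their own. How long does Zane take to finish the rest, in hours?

15 hours

In 2 hours Dmitri does 2/4 = 1/2 of the job, leaving 1/2.
Zane works at 1/30 per hour, so finishing takes 1/2 ÷ 1/30 = 15 hours.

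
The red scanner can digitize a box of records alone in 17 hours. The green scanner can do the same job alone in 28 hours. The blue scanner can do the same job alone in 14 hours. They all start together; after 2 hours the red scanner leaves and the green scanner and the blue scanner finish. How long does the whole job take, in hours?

140/17 hours

In the first 2 hours the combined rate is 79/476, so 79/238 of the job is done, leaving 159/238.
After the red scanner leaves the rate is 3/28 per hour; the remaining 159/238 takes 106/17 hours.
Total = 2 + 106/17 = 140/17 hours.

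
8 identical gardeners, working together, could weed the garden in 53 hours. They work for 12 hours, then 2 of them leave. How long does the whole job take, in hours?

200/3 hours

One gardener does 1/424 of the job per hour.
After 12 hours with 8 gardeners, 12/53 is done (41/53 left).
With 6 gardeners the rate is 6/424 = 3/212, so the rest takes 41/53 ÷ 3/212 = 164/3 hours.
Total = 12 + 164/3 = 200/3 hours.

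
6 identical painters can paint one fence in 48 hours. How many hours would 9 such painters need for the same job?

Total work is 6·48 = 288 painter-hours.
With 9 painters: 288/9 = 32 hours.

32 hours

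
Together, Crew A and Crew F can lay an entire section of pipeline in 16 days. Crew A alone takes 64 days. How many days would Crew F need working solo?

Combined rate is 1/16 per day.
Known contribution: 1/64 per day.
So Crew F's rate is 1/16 − 1/64 = 3/64, meaning 64/3 days alone.

64/3 days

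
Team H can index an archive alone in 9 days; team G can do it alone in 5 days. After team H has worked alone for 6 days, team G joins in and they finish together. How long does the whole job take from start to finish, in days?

In 6 days team H does 6/9 = 2/3 of the job, leaving 1/3.
Team H and team G together work at 14/45 per day, so finishing takes 1/3 ÷ 14/45 = 15/14 days.
Total time = 6 + 15/14 = 99/14 days.

99/14 days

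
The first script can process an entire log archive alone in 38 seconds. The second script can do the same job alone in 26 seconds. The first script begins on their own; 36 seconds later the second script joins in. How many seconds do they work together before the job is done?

13/16 seconds

In the first 36 seconds the first script alone does 36/38 = 18/19 of the job, leaving 1/19.
Once everyone is working, combined rate: 1/38 + 1/26 = (13 + 19)/494 = 32/494 = 16/247 per second.
Remaining 1/19 at 16/247 per second takes 13/16 seconds.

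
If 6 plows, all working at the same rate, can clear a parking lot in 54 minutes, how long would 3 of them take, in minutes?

108 minutes

Total work is 6·54 = 324 plow-minutes.
With 3 plows: 324/3 = 108 minutes.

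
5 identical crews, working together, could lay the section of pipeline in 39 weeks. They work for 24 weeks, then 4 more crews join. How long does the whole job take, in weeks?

One crew does 1/195 of the job per week.
After 24 weeks with 5 crews, 8/13 is done (5/13 left).
With 9 crews the rate is 9/195 = 3/65, so the rest takes 5/13 ÷ 3/65 = 25/3 weeks.
Total = 24 + 25/3 = 97/3 weeks.

97/3 weeks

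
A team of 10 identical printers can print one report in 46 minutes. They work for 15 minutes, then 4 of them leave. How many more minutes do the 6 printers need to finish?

One printer does 1/460 of the job per minute.
After 15 minutes with 10 printers, 15/46 is done (31/46 left).
With 6 printers the rate is 6/460 = 3/230, so the rest takes 31/46 ÷ 3/230 = 155/3 minutes.

155/3 minutes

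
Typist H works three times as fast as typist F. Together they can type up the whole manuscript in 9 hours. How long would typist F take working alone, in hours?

36 hours

Let typist F's rate be r; then typist H's rate is 3r, so together (3 + 1)r = 4r = 1/9.
Thus r = 1/36 per hour.
Typist F alone: 36 hours; typist H alone: 12 hours.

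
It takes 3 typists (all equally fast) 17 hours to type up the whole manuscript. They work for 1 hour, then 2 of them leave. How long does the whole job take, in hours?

49 hours

One typist does 1/51 of the job per hour.
After 1 hour with 3 typists, 1/17 is done (16/17 left).
With 1 typist the rate is 1/51, so the rest takes 16/17 ÷ 1/51 = 48 hours.
Total = 1 + 48 = 49 hours.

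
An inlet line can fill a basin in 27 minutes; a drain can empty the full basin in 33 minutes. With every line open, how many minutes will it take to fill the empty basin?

297/2 minutes

Net rate = 1/27 − 1/33 = (11 − 9)/297 = 2/297 per minute.
Filling time = 1 ÷ (2/297) = 297/2 minutes.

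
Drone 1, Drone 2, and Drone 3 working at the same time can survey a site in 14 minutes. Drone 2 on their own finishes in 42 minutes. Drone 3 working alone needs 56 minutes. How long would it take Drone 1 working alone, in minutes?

168/5 minutes

Combined rate is 1/14 per minute.
Known contribution: 1/42 + 1/56 = (4 + 3)/168 = 7/168 = 1/24 per minute.
So Drone 1's rate is 1/14 − 1/24 = 5/168, meaning 168/5 minutes alone.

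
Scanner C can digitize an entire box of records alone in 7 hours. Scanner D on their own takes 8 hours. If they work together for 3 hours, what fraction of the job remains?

Combined rate: 1/7 + 1/8 = (8 + 7)/56 = 15/56 per hour.
In 3 hours they complete 3·15/56 = 45/56 of the job.
So 11/56 remains.

11/56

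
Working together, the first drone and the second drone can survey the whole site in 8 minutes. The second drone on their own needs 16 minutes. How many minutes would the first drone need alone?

Combined rate is 1/8 per minute.
Known contribution: 1/16 per minute.
So the first drone's rate is 1/8 − 1/16 = 1/16, meaning 16 minutes alone.

16 minutes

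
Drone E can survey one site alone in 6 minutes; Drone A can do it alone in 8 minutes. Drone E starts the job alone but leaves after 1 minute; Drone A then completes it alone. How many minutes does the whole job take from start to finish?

23/3 minutes

In 1 minute Drone E does 1/6 of the job, leaving 5/6.
Drone A works at 1/8 per minute, so finishing takes 5/6 ÷ 1/8 = 20/3 minutes.
Total time = 1 + 20/3 = 23/3 minutes.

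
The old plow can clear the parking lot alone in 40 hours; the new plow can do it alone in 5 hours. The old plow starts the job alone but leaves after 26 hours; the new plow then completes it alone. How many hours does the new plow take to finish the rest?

7/4 hours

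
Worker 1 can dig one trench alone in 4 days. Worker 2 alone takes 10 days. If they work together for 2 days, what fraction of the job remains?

Combined rate: 1/4 + 1/10 = (5 + 2)/20 = 7/20 per day.
In 2 days they complete 2·7/20 = 7/10 of the job.
So 3/10 remains.

3/10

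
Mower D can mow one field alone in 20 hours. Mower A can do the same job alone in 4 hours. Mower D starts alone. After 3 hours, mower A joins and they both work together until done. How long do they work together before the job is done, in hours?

In the first 3 hours mower D alone does 3/20 of the job, leaving 17/20.
Once everyone is working, combined rate: 1/20 + 1/4 = (1 + 5)/20 = 6/20 = 3/10 per hour.
Remaining 17/20 at 3/10 per hour takes 17/6 hours.

17/6 hours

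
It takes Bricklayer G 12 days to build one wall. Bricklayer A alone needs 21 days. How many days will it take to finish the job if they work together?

84/11 days

Combined rate: 1/12 + 1/21 = (7 + 4)/84 = 11/84 per day.
Time = 1 ÷ (11/84) = 84/11 days.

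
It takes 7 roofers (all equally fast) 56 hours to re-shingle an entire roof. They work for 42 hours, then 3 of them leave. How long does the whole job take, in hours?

133/2 hours

One roofer does 1/392 of the job per hour.
After 42 hours with 7 roofers, 3/4 is done (1/4 left).
With 4 roofers the rate is 4/392 = 1/98, so the rest takes 1/4 ÷ 1/98 = 49/2 hours.
Total = 42 + 49/2 = 133/2 hours.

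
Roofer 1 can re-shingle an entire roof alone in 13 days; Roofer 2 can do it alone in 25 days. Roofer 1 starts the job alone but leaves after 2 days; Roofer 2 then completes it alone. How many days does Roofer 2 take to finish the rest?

275/13 days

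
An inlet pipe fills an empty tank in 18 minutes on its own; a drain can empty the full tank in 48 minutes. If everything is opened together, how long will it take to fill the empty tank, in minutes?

144/5 minutes

Net rate = 1/18 − 1/48 = (8 − 3)/144 = 5/144 per minute.
Filling time = 1 ÷ (5/144) = 144/5 minutes.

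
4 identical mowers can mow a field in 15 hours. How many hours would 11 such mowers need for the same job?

60/11 hours

Total work is 4·15 = 60 mower-hours.
With 11 mowers: 60/11 hours.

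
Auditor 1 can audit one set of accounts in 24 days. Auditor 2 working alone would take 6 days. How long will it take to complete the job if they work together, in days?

Combined rate: 1/24 + 1/6 = (1 + 4)/24 = 5/24 per day.
Time = 1 ÷ (5/24) = 24/5 days.

24/5 days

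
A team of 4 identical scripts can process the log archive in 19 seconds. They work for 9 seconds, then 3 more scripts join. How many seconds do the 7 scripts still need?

40/7 seconds

One script does 1/76 of the job per second.
After 9 seconds with 4 scripts, 9/19 is done (10/19 left).
With 7 scripts the rate is 7/76, so the rest takes 10/19 ÷ 7/76 = 40/7 seconds.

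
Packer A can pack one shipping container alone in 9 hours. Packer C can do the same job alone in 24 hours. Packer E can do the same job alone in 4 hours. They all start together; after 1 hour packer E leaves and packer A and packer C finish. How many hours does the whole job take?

In the first 1 hour the combined rate is 29/72, so 29/72 of the job is done, leaving 43/72.
After packer E leaves the rate is 11/72 per hour; the remaining 43/72 takes 43/11 hours.
Total = 1 + 43/11 = 54/11 hours.

54/11 hours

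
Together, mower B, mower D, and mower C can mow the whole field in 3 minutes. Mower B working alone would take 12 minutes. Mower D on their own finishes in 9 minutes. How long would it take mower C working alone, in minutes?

36/5 minutes

Combined rate is 1/3 per minute.
Known contribution: 1/12 + 1/9 = (3 + 4)/36 = 7/36 per minute.
So mower C's rate is 1/3 − 7/36 = 5/36, meaning 36/5 minutes alone.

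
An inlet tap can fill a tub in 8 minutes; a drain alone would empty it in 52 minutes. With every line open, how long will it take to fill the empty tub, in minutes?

Net rate = 1/8 − 1/52 = (13 − 2)/104 = 11/104 per minute.
Filling time = 1 ÷ (11/104) = 104/11 minutes.

104/11 minutes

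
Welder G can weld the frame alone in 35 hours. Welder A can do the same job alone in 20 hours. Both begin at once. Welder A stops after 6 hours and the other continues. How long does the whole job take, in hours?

In the first 6 hours the combined rate is 11/140, so 33/70 of the job is done, leaving 37/70.
After welder A leaves the rate is 1/35 per hour; the remaining 37/70 takes 37/2 hours.
Total = 6 + 37/2 = 49/2 hours.

49/2 hours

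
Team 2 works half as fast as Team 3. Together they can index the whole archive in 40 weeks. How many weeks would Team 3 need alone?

Let Team 3's rate be r; then Team 2's rate is (1/2)r, so together (1/2 + 1)r = (3/2)r = 1/40.
Thus r = 1/60 per week.
Team 3 alone: 60 weeks; Team 2 alone: 120 weeks.

60 weeks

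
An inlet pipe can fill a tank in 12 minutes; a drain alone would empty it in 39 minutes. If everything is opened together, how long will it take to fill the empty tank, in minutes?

52/3 minutes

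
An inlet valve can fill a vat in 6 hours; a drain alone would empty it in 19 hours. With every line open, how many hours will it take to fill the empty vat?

Net rate = 1/6 − 1/19 = (19 − 6)/114 = 13/114 per hour.
Filling time = 1 ÷ (13/114) = 114/13 hours.

114/13 hours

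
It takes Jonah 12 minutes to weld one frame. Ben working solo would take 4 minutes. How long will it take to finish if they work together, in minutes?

With two workers the combined time is the product over the sum: 12·4/(12+4) = 48/16 = 3 minutes.

3 minutes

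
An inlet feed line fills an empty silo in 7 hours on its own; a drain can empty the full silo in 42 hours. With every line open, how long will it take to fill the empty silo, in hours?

42/5 hours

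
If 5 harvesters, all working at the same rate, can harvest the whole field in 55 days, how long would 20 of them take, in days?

55/4 days

Total work is 5·55 = 275 harvester-days.
With 20 harvesters: 275/20 = 55/4 days.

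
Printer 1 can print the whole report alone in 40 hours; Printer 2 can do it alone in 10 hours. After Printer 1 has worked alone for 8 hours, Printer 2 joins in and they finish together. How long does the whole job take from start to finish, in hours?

72/5 hours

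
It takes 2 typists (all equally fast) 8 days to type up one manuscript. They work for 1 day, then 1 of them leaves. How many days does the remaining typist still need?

14 days

One typist does 1/16 of the job per day.
After 1 day with 2 typists, 1/8 is done (7/8 left).
With 1 typist the rate is 1/16, so the rest takes 7/8 ÷ 1/16 = 14 days.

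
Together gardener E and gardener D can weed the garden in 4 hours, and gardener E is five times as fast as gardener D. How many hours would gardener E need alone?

24/5 hours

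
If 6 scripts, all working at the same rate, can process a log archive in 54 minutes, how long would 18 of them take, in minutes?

Total work is 6·54 = 324 script-minutes.
With 18 scripts: 324/18 = 18 minutes.

18 minutes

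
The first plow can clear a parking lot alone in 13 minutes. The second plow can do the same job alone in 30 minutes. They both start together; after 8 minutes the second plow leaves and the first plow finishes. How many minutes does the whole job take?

143/15 minutes

In the first 8 minutes the combined rate is 43/390, so 172/195 of the job is done, leaving 23/195.
After the second plow leaves the rate is 1/13 per minute; the remaining 23/195 takes 23/15 minutes.
Total = 8 + 23/15 = 143/15 minutes.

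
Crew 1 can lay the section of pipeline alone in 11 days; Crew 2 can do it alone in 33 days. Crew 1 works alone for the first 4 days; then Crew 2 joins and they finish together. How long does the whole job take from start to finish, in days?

37/4 days

In 4 days Crew 1 does 4/11 of the job, leaving 7/11.
Crew 1 and Crew 2 together work at 4/33 per day, so finishing takes 7/11 ÷ 4/33 = 21/4 days.
Total time = 4 + 21/4 = 37/4 days.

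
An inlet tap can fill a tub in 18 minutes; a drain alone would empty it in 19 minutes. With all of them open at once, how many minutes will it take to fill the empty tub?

342 minutes

Net rate = 1/18 − 1/19 = (19 − 18)/342 = 1/342 per minute.
Filling time = 1 ÷ (1/342) = 342 minutes.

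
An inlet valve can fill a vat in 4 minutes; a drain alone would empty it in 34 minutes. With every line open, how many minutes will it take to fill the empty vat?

Net rate = 1/4 − 1/34 = (17 − 2)/68 = 15/68 per minute.
Filling time = 1 ÷ (15/68) = 68/15 minutes.

68/15 minutes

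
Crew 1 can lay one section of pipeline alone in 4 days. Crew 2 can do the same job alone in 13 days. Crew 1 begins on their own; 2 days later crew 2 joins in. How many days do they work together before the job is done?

In the first 2 days crew 1 alone does 2/4 = 1/2 of the job, leaving 1/2.
Once everyone is working, combined rate: 1/4 + 1/13 = (13 + 4)/52 = 17/52 per day.
Remaining 1/2 at 17/52 per day takes 26/17 days.

26/17 days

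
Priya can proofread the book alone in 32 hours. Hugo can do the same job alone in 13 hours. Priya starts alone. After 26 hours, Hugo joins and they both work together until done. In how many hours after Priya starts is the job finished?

416/15 hours

In the first 26 hours Priya alone does 26/32 = 13/16 of the job, leaving 3/16.
Once everyone is working, combined rate: 1/32 + 1/13 = (13 + 32)/416 = 45/416 per hour.
Remaining 3/16 at 45/416 per hour takes 26/15 hours.
Total from the start = 26 + 26/15 = 416/15 hours.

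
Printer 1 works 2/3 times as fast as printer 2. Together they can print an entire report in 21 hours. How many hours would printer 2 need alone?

Let printer 2's rate be r; then printer 1's rate is (2/3)r, so together (2/3 + 1)r = (5/3)r = 1/21.
Thus r = 1/35 per hour.
Printer 2 alone: 35 hours; printer 1 alone: 105/2 hours.

35 hours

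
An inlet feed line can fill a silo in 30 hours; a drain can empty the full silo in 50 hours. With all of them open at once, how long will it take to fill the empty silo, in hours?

75 hours

Net rate = 1/30 − 1/50 = (5 − 3)/150 = 2/150 = 1/75 per hour.
Filling time = 1 ÷ (1/75) = 75 hours.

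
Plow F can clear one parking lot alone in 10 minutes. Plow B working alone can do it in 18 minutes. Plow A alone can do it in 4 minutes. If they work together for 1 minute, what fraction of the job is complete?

Combined rate: 1/10 + 1/18 + 1/4 = (18 + 10 + 45)/180 = 73/180 per minute.
In 1 minute they complete 1·73/180 = 73/180 of the job.

73/180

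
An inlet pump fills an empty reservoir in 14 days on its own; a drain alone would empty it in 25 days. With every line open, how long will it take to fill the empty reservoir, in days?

Net rate = 1/14 − 1/25 = (25 − 14)/350 = 11/350 per day.
Filling time = 1 ÷ (11/350) = 350/11 days.

350/11 days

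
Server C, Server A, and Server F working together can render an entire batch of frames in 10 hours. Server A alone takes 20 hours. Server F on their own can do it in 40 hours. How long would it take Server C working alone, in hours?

40 hours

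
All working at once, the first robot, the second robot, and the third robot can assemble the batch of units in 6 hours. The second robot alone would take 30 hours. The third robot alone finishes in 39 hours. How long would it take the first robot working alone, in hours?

65/7 hours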